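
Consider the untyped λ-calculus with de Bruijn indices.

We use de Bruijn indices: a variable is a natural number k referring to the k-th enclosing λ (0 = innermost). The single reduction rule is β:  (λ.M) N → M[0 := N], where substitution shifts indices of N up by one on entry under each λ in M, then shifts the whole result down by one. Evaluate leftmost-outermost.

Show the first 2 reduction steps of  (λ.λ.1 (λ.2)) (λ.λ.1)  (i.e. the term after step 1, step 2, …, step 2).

  start: (λ.λ.1 (λ.2)) (λ.λ.1)
  step 1: λ.(λ.λ.1) (λ.λ.λ.1)
  step 2: λ.λ.λ.λ.λ.1

Answer: after 2 steps: λ.λ.λ.λ.λ.1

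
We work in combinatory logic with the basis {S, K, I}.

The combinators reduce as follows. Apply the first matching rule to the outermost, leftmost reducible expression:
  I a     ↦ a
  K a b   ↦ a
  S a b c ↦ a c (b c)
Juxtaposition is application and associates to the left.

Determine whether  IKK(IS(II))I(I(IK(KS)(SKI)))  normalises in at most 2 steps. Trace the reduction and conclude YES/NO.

Answer: NO — after 2 steps the term is KI(I(IK(KS)(SKI))), not yet normal

Derivation:
  start: IKK(IS(II))I(I(IK(KS)(SKI)))
  [1] KK(IS(II))I(I(IK(KS)(SKI)))
  [2] KI(I(IK(KS)(SKI)))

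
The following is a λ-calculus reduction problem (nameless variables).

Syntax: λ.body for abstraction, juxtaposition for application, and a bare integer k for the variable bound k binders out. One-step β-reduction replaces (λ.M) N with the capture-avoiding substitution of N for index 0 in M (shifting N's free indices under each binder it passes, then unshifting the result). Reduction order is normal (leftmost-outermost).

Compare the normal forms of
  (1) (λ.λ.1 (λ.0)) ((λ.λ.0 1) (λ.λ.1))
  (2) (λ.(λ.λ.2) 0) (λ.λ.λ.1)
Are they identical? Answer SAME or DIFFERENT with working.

Answer: DIFFERENT — A ⇓ λ.λ.λ.1, B ⇓ λ.λ.λ.λ.1

Working:
Term A:
  start: (λ.λ.1 (λ.0)) ((λ.λ.0 1) (λ.λ.1))
  step 1: λ.(λ.λ.0 1) (λ.λ.1) (λ.0)
  step 2: λ.(λ.0 (λ.λ.1)) (λ.0)
  step 3: λ.(λ.0) (λ.λ.1)
  step 4: λ.λ.λ.1

Term B:
  start: (λ.(λ.λ.2) 0) (λ.λ.λ.1)
  step 1: (λ.λ.λ.λ.λ.1) (λ.λ.λ.1)
  step 2: λ.λ.λ.λ.1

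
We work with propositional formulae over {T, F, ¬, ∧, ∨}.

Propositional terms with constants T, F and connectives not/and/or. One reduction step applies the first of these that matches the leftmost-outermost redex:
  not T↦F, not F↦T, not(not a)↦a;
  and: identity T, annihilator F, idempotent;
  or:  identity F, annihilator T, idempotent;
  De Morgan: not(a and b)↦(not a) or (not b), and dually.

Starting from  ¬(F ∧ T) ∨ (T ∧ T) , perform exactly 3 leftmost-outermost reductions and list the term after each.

Answer: after 3 steps: T ∨ (T ∧ T)

Working:
  start: ¬(F ∧ T) ∨ (T ∧ T)
  step 1: (¬F ∨ ¬T) ∨ (T ∧ T)
  step 2: (T ∨ ¬T) ∨ (T ∧ T)
  step 3: T ∨ (T ∧ T)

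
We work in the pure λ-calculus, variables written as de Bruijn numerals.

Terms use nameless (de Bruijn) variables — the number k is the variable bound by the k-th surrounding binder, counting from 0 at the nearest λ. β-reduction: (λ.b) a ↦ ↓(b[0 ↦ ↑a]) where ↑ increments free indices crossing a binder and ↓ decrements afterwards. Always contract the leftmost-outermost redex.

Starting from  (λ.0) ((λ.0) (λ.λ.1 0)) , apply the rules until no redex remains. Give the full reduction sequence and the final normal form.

  start: (λ.0) ((λ.0) (λ.λ.1 0))
  step 1: (λ.0) (λ.λ.1 0)
  step 2: λ.λ.1 0

Answer: normal form = λ.λ.1 0  (in 2 steps)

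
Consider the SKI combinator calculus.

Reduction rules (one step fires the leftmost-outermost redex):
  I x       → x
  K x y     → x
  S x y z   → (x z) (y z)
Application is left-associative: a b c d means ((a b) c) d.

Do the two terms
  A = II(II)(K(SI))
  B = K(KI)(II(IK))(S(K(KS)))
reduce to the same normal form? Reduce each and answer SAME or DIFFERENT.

Term A:
  start: II(II)(K(SI))
  [1] I(II)(K(SI))
  [2] II(K(SI))
  [3] I(K(SI))
  [4] K(SI)

Term B:
  start: K(KI)(II(IK))(S(K(KS)))
  [1] KI(S(K(KS)))
  [2] I

Answer: DIFFERENT — A ⇓ K(SI), B ⇓ I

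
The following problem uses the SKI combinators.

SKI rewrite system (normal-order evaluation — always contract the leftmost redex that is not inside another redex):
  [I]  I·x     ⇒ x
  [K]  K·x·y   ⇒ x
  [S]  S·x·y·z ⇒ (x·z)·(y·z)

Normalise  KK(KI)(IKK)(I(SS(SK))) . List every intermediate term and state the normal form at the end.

  start: KK(KI)(IKK)(I(SS(SK)))
  step 1: K(IKK)(I(SS(SK)))
  step 2: IKK
  step 3: KK

Answer: normal form = KK  (in 3 steps)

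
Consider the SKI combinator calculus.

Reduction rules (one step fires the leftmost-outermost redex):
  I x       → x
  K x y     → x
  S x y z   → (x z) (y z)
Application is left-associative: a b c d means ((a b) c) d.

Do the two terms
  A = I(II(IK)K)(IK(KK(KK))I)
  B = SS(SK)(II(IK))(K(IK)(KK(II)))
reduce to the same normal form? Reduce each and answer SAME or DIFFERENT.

Answer: SAME — A ⇓ K, B ⇓ K

Derivation:
Term A:
  start: I(II(IK)K)(IK(KK(KK))I)
  →1  II(IK)K(IK(KK(KK))I)
  →2  I(IK)K(IK(KK(KK))I)
  →3  IKK(IK(KK(KK))I)
  →4  KK(IK(KK(KK))I)
  →5  K

Term B:
  start: SS(SK)(II(IK))(K(IK)(KK(II)))
  →1  S(II(IK))(SK(II(IK)))(K(IK)(KK(II)))
  →2  II(IK)(K(IK)(KK(II)))(SK(II(IK))(K(IK)(KK(II))))
  →3  I(IK)(K(IK)(KK(II)))(SK(II(IK))(K(IK)(KK(II))))
  →4  IK(K(IK)(KK(II)))(SK(II(IK))(K(IK)(KK(II))))
  →5  K(K(IK)(KK(II)))(SK(II(IK))(K(IK)(KK(II))))
  →6  K(IK)(KK(II))
  →7  IK
  →8  K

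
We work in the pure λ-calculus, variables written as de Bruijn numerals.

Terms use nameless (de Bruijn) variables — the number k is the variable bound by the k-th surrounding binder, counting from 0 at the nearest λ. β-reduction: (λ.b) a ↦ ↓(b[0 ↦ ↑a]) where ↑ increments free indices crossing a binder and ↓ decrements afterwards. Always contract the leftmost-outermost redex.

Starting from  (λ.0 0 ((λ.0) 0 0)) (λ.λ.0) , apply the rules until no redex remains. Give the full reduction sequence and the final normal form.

Answer: normal form = λ.0  (in 5 steps)

Working:
  start: (λ.0 0 ((λ.0) 0 0)) (λ.λ.0)
  step 1: (λ.λ.0) (λ.λ.0) ((λ.0) (λ.λ.0) (λ.λ.0))
  step 2: (λ.0) ((λ.0) (λ.λ.0) (λ.λ.0))
  step 3: (λ.0) (λ.λ.0) (λ.λ.0)
  step 4: (λ.λ.0) (λ.λ.0)
  step 5: λ.0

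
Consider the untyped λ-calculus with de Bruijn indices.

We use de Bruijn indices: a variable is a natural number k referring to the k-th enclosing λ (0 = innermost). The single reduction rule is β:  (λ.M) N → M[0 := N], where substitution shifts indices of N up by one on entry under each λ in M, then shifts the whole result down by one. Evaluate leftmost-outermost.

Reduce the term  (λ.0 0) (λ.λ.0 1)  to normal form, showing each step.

Answer: normal form = λ.0 (λ.λ.0 1)  (in 2 steps)

Derivation:
  start: (λ.0 0) (λ.λ.0 1)
  step 1: (λ.λ.0 1) (λ.λ.0 1)
  step 2: λ.0 (λ.λ.0 1)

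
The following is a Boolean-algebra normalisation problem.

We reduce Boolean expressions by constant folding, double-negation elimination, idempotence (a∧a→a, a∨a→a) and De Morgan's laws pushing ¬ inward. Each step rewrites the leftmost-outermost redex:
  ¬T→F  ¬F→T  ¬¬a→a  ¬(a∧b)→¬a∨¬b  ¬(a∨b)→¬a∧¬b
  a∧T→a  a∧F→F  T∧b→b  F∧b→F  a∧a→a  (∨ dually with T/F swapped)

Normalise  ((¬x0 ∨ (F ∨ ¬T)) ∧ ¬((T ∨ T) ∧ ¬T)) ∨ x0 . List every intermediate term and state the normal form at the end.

Answer: normal form = ¬x0 ∨ x0  (in 10 steps)

Reduction:
  start: ((¬x0 ∨ (F ∨ ¬T)) ∧ ¬((T ∨ T) ∧ ¬T)) ∨ x0
  →1  ((¬x0 ∨ ¬T) ∧ ¬((T ∨ T) ∧ ¬T)) ∨ x0
  →2  ((¬x0 ∨ F) ∧ ¬((T ∨ T) ∧ ¬T)) ∨ x0
  →3  (¬x0 ∧ ¬((T ∨ T) ∧ ¬T)) ∨ x0
  →4  (¬x0 ∧ (¬(T ∨ T) ∨ ¬¬T)) ∨ x0
  →5  (¬x0 ∧ ((¬T ∧ ¬T) ∨ ¬¬T)) ∨ x0
  →6  (¬x0 ∧ (¬T ∨ ¬¬T)) ∨ x0
  →7  (¬x0 ∧ (F ∨ ¬¬T)) ∨ x0
  →8  (¬x0 ∧ ¬¬T) ∨ x0
  →9  (¬x0 ∧ T) ∨ x0
  →10  ¬x0 ∨ x0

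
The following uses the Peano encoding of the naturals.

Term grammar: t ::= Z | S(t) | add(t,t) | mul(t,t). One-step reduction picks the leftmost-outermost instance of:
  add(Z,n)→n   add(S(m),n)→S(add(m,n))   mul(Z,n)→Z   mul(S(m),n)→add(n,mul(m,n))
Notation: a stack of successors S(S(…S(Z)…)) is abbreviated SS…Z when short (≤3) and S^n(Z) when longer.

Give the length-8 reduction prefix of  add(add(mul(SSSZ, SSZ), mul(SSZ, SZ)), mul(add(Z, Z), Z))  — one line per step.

Answer: after 8 steps: S(S(add(add(mul(SSZ, SSZ), mul(SSZ, SZ)), mul(add(Z, Z), Z))))

Working:
  start: add(add(mul(SSSZ, SSZ), mul(SSZ, SZ)), mul(add(Z, Z), Z))
  [1] add(add(add(SSZ, mul(SSZ, SSZ)), mul(SSZ, SZ)), mul(add(Z, Z), Z))
  [2] add(add(S(add(SZ, mul(SSZ, SSZ))), mul(SSZ, SZ)), mul(add(Z, Z), Z))
  [3] add(S(add(add(SZ, mul(SSZ, SSZ)), mul(SSZ, SZ))), mul(add(Z, Z), Z))
  [4] S(add(add(add(SZ, mul(SSZ, SSZ)), mul(SSZ, SZ)), mul(add(Z, Z), Z)))
  [5] S(add(add(S(add(Z, mul(SSZ, SSZ))), mul(SSZ, SZ)), mul(add(Z, Z), Z)))
  [6] S(add(S(add(add(Z, mul(SSZ, SSZ)), mul(SSZ, SZ))), mul(add(Z, Z), Z)))
  [7] S(S(add(add(add(Z, mul(SSZ, SSZ)), mul(SSZ, SZ)), mul(add(Z, Z), Z))))
  [8] S(S(add(add(mul(SSZ, SSZ), mul(SSZ, SZ)), mul(add(Z, Z), Z))))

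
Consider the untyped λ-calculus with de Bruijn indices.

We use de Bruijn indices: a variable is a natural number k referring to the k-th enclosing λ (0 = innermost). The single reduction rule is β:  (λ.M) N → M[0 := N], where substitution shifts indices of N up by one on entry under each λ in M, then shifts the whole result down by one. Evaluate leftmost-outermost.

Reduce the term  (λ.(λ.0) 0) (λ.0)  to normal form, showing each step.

Answer: normal form = λ.0  (in 2 steps)

Working:
  start: (λ.(λ.0) 0) (λ.0)
  step 1: (λ.0) (λ.0)
  step 2: λ.0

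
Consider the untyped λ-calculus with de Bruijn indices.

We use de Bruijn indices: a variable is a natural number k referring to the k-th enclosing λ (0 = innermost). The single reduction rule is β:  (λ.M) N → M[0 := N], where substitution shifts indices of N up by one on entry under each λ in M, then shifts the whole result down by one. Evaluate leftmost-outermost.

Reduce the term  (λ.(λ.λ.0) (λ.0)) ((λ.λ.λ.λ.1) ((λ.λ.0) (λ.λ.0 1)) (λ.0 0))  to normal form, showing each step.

  start: (λ.(λ.λ.0) (λ.0)) ((λ.λ.λ.λ.1) ((λ.λ.0) (λ.λ.0 1)) (λ.0 0))
  [1] (λ.λ.0) (λ.0)
  [2] λ.0

Answer: normal form = λ.0  (in 2 steps)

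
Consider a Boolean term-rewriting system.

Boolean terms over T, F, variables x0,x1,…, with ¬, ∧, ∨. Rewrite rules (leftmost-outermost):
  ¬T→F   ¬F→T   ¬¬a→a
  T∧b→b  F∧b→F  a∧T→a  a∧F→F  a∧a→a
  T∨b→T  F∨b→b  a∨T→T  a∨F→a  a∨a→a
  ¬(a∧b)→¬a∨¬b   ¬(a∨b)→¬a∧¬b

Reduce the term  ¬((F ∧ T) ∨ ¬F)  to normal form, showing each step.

  start: ¬((F ∧ T) ∨ ¬F)
  →1  ¬(F ∧ T) ∧ ¬¬F
  →2  (¬F ∨ ¬T) ∧ ¬¬F
  →3  (T ∨ ¬T) ∧ ¬¬F
  →4  T ∧ ¬¬F
  →5  ¬¬F
  →6  F

Answer: normal form = F  (in 6 steps)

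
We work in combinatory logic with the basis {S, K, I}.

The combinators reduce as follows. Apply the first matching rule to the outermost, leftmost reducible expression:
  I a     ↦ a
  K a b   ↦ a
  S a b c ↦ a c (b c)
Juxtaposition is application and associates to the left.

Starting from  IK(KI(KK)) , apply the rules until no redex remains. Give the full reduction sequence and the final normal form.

  start: IK(KI(KK))
  [1] K(KI(KK))
  [2] KI

Answer: normal form = KI  (in 2 steps)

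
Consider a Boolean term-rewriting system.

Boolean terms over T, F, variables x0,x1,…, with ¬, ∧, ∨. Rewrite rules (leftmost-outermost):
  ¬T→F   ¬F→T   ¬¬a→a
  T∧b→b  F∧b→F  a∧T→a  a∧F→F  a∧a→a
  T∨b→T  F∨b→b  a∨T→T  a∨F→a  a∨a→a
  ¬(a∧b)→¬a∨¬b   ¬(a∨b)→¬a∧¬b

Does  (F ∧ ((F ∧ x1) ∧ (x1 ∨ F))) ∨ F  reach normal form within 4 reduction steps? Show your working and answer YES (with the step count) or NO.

  start: (F ∧ ((F ∧ x1) ∧ (x1 ∨ F))) ∨ F
  →1  F ∧ ((F ∧ x1) ∧ (x1 ∨ F))
  →2  F

Answer: YES — reaches normal form F in 2 ≤ 4 steps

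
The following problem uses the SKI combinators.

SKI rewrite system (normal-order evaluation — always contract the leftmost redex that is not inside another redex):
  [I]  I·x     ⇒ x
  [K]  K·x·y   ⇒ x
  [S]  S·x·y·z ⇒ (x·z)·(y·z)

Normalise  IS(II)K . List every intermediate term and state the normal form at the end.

Answer: normal form = SIK  (in 2 steps)

Reduction:
  start: IS(II)K
  step 1: S(II)K
  step 2: SIK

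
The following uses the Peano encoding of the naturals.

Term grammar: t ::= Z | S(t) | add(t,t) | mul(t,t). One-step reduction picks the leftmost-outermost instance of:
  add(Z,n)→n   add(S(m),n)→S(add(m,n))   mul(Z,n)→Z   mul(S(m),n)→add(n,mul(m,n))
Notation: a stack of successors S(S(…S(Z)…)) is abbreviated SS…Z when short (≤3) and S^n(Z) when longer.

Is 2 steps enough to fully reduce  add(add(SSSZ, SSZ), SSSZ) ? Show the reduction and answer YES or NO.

Answer: NO — after 2 steps the term is S(add(add(SSZ, SSZ), SSSZ)), not yet normal

Reduction:
  start: add(add(SSSZ, SSZ), SSSZ)
  [1] add(S(add(SSZ, SSZ)), SSSZ)
  [2] S(add(add(SSZ, SSZ), SSSZ))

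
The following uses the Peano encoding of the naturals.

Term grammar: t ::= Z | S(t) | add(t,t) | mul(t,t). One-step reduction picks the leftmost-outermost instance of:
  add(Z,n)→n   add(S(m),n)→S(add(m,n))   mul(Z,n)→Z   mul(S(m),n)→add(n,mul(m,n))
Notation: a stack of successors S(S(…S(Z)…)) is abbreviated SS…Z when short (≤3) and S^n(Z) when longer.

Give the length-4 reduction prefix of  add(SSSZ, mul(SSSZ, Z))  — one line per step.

  start: add(SSSZ, mul(SSSZ, Z))
  step 1: S(add(SSZ, mul(SSSZ, Z)))
  step 2: S(S(add(SZ, mul(SSSZ, Z))))
  step 3: S(S(S(add(Z, mul(SSSZ, Z)))))
  step 4: S(S(S(mul(SSSZ, Z))))

Answer: after 4 steps: S(S(S(mul(SSSZ, Z))))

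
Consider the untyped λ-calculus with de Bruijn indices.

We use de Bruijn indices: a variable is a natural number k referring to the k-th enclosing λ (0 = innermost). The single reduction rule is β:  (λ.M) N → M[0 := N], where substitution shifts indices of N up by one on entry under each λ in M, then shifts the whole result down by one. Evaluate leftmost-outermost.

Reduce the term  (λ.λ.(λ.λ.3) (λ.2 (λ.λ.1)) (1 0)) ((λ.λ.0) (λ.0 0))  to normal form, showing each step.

  start: (λ.λ.(λ.λ.3) (λ.2 (λ.λ.1)) (1 0)) ((λ.λ.0) (λ.0 0))
  [1] λ.(λ.λ.(λ.λ.0) (λ.0 0)) (λ.(λ.λ.0) (λ.0 0) (λ.λ.1)) ((λ.λ.0) (λ.0 0) 0)
  [2] λ.(λ.(λ.λ.0) (λ.0 0)) ((λ.λ.0) (λ.0 0) 0)
  [3] λ.(λ.λ.0) (λ.0 0)
  [4] λ.λ.0

Answer: normal form = λ.λ.0  (in 4 steps)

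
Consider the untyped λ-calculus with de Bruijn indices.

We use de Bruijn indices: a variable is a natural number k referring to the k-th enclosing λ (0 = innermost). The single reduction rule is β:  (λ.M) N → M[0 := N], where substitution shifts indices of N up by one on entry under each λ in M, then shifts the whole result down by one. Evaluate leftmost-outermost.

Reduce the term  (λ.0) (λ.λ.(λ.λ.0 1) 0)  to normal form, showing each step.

Answer: normal form = λ.λ.λ.0 1  (in 2 steps)

Reduction:
  start: (λ.0) (λ.λ.(λ.λ.0 1) 0)
  step 1: λ.λ.(λ.λ.0 1) 0
  step 2: λ.λ.λ.0 1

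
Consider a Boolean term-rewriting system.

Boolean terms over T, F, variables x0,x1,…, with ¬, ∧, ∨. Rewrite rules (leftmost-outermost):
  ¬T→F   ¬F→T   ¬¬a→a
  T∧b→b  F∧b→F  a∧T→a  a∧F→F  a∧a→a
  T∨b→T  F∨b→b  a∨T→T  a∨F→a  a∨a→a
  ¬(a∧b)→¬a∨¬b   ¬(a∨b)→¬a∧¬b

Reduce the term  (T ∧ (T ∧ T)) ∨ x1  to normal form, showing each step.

Answer: normal form = T  (in 3 steps)

Working:
  start: (T ∧ (T ∧ T)) ∨ x1
  →1  (T ∧ T) ∨ x1
  →2  T ∨ x1
  →3  T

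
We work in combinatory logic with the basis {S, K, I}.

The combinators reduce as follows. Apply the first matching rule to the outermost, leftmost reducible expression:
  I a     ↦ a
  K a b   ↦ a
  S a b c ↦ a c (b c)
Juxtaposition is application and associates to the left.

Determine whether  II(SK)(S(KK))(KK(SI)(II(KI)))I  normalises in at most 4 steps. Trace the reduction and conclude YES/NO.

  start: II(SK)(S(KK))(KK(SI)(II(KI)))I
  →1  I(SK)(S(KK))(KK(SI)(II(KI)))I
  →2  SK(S(KK))(KK(SI)(II(KI)))I
  →3  K(KK(SI)(II(KI)))(S(KK)(KK(SI)(II(KI))))I
  →4  KK(SI)(II(KI))I

Answer: NO — after 4 steps the term is KK(SI)(II(KI))I, not yet normal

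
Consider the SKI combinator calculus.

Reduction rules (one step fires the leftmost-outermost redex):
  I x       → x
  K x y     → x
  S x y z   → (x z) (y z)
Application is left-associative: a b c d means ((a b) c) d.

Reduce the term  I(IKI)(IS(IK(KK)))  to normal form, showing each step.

Answer: normal form = I  (in 3 steps)

Working:
  start: I(IKI)(IS(IK(KK)))
  [1] IKI(IS(IK(KK)))
  [2] KI(IS(IK(KK)))
  [3] I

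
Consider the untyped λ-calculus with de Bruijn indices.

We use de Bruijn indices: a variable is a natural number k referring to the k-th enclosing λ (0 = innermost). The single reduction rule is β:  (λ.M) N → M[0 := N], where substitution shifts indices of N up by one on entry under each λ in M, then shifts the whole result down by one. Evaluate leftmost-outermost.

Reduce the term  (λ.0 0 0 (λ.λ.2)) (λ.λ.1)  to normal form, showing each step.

Answer: normal form = λ.λ.λ.λ.λ.1  (in 4 steps)

Reduction:
  start: (λ.0 0 0 (λ.λ.2)) (λ.λ.1)
  step 1: (λ.λ.1) (λ.λ.1) (λ.λ.1) (λ.λ.λ.λ.1)
  step 2: (λ.λ.λ.1) (λ.λ.1) (λ.λ.λ.λ.1)
  step 3: (λ.λ.1) (λ.λ.λ.λ.1)
  step 4: λ.λ.λ.λ.λ.1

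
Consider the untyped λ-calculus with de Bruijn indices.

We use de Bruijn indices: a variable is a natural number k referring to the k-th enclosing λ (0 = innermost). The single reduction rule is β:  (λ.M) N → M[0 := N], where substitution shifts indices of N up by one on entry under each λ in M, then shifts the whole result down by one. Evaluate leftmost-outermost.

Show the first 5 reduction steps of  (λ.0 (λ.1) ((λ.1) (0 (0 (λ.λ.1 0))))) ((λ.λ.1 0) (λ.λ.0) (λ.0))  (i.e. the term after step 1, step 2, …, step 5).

Answer: after 5 steps: (λ.(λ.λ.1 0) (λ.λ.0) (λ.0)) ((λ.(λ.λ.1 0) (λ.λ.0) (λ.0)) ((λ.λ.1 0) (λ.λ.0) (λ.0) ((λ.λ.1 0) (λ.λ.0) (λ.0) (λ.λ.1 0))))

Working:
  start: (λ.0 (λ.1) ((λ.1) (0 (0 (λ.λ.1 0))))) ((λ.λ.1 0) (λ.λ.0) (λ.0))
  →1  (λ.λ.1 0) (λ.λ.0) (λ.0) (λ.(λ.λ.1 0) (λ.λ.0) (λ.0)) ((λ.(λ.λ.1 0) (λ.λ.0) (λ.0)) ((λ.λ.1 0) (λ.λ.0) (λ.0) ((λ.λ.1 0) (λ.λ.0) (λ.0) (λ.λ.1 0))))
  →2  (λ.(λ.λ.0) 0) (λ.0) (λ.(λ.λ.1 0) (λ.λ.0) (λ.0)) ((λ.(λ.λ.1 0) (λ.λ.0) (λ.0)) ((λ.λ.1 0) (λ.λ.0) (λ.0) ((λ.λ.1 0) (λ.λ.0) (λ.0) (λ.λ.1 0))))
  →3  (λ.λ.0) (λ.0) (λ.(λ.λ.1 0) (λ.λ.0) (λ.0)) ((λ.(λ.λ.1 0) (λ.λ.0) (λ.0)) ((λ.λ.1 0) (λ.λ.0) (λ.0) ((λ.λ.1 0) (λ.λ.0) (λ.0) (λ.λ.1 0))))
  →4  (λ.0) (λ.(λ.λ.1 0) (λ.λ.0) (λ.0)) ((λ.(λ.λ.1 0) (λ.λ.0) (λ.0)) ((λ.λ.1 0) (λ.λ.0) (λ.0) ((λ.λ.1 0) (λ.λ.0) (λ.0) (λ.λ.1 0))))
  →5  (λ.(λ.λ.1 0) (λ.λ.0) (λ.0)) ((λ.(λ.λ.1 0) (λ.λ.0) (λ.0)) ((λ.λ.1 0) (λ.λ.0) (λ.0) ((λ.λ.1 0) (λ.λ.0) (λ.0) (λ.λ.1 0))))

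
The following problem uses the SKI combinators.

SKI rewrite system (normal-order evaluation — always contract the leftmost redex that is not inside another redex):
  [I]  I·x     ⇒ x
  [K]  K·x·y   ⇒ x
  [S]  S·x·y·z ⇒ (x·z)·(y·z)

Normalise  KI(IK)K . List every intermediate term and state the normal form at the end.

Answer: normal form = K  (in 2 steps)

Working:
  start: KI(IK)K
  →1  IK
  →2  K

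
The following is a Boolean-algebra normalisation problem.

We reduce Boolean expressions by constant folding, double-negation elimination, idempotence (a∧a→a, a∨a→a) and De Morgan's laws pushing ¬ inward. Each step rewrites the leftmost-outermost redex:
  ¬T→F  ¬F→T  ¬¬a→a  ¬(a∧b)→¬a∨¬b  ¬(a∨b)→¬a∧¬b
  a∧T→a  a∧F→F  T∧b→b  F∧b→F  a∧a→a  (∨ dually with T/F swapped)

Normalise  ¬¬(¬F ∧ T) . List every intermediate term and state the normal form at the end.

  start: ¬¬(¬F ∧ T)
  →1  ¬F ∧ T
  →2  ¬F
  →3  T

Answer: normal form = T  (in 3 steps)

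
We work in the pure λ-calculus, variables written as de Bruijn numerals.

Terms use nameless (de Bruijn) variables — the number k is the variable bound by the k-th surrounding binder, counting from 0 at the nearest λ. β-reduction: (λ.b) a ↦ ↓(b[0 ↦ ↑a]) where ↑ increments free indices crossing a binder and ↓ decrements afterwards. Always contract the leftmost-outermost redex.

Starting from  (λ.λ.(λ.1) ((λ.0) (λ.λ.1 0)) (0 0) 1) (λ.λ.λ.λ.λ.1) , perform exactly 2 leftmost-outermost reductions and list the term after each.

Answer: after 2 steps: λ.0 (0 0) (λ.λ.λ.λ.λ.1)

Reduction:
  start: (λ.λ.(λ.1) ((λ.0) (λ.λ.1 0)) (0 0) 1) (λ.λ.λ.λ.λ.1)
  [1] λ.(λ.1) ((λ.0) (λ.λ.1 0)) (0 0) (λ.λ.λ.λ.λ.1)
  [2] λ.0 (0 0) (λ.λ.λ.λ.λ.1)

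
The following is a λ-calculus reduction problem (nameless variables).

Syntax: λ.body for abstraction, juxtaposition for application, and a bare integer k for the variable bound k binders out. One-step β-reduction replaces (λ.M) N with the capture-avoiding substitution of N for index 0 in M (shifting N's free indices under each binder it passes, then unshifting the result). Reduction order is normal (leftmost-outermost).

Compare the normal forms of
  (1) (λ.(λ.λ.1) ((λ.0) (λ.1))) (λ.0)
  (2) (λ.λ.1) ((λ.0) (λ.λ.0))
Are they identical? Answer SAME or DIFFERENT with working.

Answer: SAME — A ⇓ λ.λ.λ.0, B ⇓ λ.λ.λ.0

Working:
Term A:
  start: (λ.(λ.λ.1) ((λ.0) (λ.1))) (λ.0)
  [1] (λ.λ.1) ((λ.0) (λ.λ.0))
  [2] λ.(λ.0) (λ.λ.0)
  [3] λ.λ.λ.0

Term B:
  start: (λ.λ.1) ((λ.0) (λ.λ.0))
  [1] λ.(λ.0) (λ.λ.0)
  [2] λ.λ.λ.0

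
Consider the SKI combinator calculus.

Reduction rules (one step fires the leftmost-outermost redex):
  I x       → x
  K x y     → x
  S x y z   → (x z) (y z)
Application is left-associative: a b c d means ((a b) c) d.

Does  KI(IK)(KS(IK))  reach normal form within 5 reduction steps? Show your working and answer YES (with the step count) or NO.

Answer: YES — reaches normal form S in 3 ≤ 5 steps

Reduction:
  start: KI(IK)(KS(IK))
  [1] I(KS(IK))
  [2] KS(IK)
  [3] S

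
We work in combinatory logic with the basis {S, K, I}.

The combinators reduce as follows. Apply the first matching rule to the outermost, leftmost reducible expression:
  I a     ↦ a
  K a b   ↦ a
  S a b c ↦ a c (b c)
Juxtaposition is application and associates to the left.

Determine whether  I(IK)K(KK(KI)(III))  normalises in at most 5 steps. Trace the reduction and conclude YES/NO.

  start: I(IK)K(KK(KI)(III))
  [1] IKK(KK(KI)(III))
  [2] KK(KK(KI)(III))
  [3] K

Answer: YES — reaches normal form K in 3 ≤ 5 steps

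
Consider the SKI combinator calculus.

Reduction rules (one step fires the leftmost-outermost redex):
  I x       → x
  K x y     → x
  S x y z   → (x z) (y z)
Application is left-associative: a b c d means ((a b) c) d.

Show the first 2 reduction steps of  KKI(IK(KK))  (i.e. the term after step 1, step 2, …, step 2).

Answer: after 2 steps: K(K(KK))

Reduction:
  start: KKI(IK(KK))
  →1  K(IK(KK))
  →2  K(K(KK))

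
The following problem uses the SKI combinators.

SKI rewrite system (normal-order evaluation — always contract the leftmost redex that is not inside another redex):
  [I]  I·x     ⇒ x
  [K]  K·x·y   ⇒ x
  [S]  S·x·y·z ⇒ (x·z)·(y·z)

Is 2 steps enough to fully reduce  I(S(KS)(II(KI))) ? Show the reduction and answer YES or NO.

Answer: NO — after 2 steps the term is S(KS)(I(KI)), not yet normal

Derivation:
  start: I(S(KS)(II(KI)))
  →1  S(KS)(II(KI))
  →2  S(KS)(I(KI))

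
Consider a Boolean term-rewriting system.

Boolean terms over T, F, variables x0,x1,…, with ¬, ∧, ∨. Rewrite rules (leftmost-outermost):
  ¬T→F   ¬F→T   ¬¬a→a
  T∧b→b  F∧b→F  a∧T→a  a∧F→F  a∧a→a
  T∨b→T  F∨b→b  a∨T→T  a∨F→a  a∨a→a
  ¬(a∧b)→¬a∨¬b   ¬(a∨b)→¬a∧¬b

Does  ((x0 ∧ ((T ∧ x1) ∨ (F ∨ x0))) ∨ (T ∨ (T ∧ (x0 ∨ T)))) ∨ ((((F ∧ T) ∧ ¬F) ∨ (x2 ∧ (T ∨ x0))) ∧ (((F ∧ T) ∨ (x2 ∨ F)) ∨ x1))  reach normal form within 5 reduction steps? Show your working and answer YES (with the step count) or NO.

Answer: YES — reaches normal form T in 5 ≤ 5 steps

Reduction:
  start: ((x0 ∧ ((T ∧ x1) ∨ (F ∨ x0))) ∨ (T ∨ (T ∧ (x0 ∨ T)))) ∨ ((((F ∧ T) ∧ ¬F) ∨ (x2 ∧ (T ∨ x0))) ∧ (((F ∧ T) ∨ (x2 ∨ F)) ∨ x1))
  →1  ((x0 ∧ (x1 ∨ (F ∨ x0))) ∨ (T ∨ (T ∧ (x0 ∨ T)))) ∨ ((((F ∧ T) ∧ ¬F) ∨ (x2 ∧ (T ∨ x0))) ∧ (((F ∧ T) ∨ (x2 ∨ F)) ∨ x1))
  →2  ((x0 ∧ (x1 ∨ x0)) ∨ (T ∨ (T ∧ (x0 ∨ T)))) ∨ ((((F ∧ T) ∧ ¬F) ∨ (x2 ∧ (T ∨ x0))) ∧ (((F ∧ T) ∨ (x2 ∨ F)) ∨ x1))
  →3  ((x0 ∧ (x1 ∨ x0)) ∨ T) ∨ ((((F ∧ T) ∧ ¬F) ∨ (x2 ∧ (T ∨ x0))) ∧ (((F ∧ T) ∨ (x2 ∨ F)) ∨ x1))
  →4  T ∨ ((((F ∧ T) ∧ ¬F) ∨ (x2 ∧ (T ∨ x0))) ∧ (((F ∧ T) ∨ (x2 ∨ F)) ∨ x1))
  →5  T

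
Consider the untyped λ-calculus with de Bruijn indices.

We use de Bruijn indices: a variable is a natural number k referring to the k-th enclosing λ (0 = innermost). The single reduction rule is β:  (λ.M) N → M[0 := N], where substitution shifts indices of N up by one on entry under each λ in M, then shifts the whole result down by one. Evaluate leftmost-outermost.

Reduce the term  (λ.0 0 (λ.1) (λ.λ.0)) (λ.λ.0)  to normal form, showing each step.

  start: (λ.0 0 (λ.1) (λ.λ.0)) (λ.λ.0)
  [1] (λ.λ.0) (λ.λ.0) (λ.λ.λ.0) (λ.λ.0)
  [2] (λ.0) (λ.λ.λ.0) (λ.λ.0)
  [3] (λ.λ.λ.0) (λ.λ.0)
  [4] λ.λ.0

Answer: normal form = λ.λ.0  (in 4 steps)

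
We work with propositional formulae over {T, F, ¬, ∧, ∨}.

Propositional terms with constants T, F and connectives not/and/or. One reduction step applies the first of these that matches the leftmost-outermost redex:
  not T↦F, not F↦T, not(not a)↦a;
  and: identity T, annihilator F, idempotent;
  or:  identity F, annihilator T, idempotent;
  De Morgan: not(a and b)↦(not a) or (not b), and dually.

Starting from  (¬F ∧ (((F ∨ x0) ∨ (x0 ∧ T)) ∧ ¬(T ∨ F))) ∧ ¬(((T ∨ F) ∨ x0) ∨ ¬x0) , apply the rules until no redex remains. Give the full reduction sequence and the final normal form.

Answer: normal form = F  (in 10 steps)

Reduction:
  start: (¬F ∧ (((F ∨ x0) ∨ (x0 ∧ T)) ∧ ¬(T ∨ F))) ∧ ¬(((T ∨ F) ∨ x0) ∨ ¬x0)
  →1  (T ∧ (((F ∨ x0) ∨ (x0 ∧ T)) ∧ ¬(T ∨ F))) ∧ ¬(((T ∨ F) ∨ x0) ∨ ¬x0)
  →2  (((F ∨ x0) ∨ (x0 ∧ T)) ∧ ¬(T ∨ F)) ∧ ¬(((T ∨ F) ∨ x0) ∨ ¬x0)
  →3  ((x0 ∨ (x0 ∧ T)) ∧ ¬(T ∨ F)) ∧ ¬(((T ∨ F) ∨ x0) ∨ ¬x0)
  →4  ((x0 ∨ x0) ∧ ¬(T ∨ F)) ∧ ¬(((T ∨ F) ∨ x0) ∨ ¬x0)
  →5  (x0 ∧ ¬(T ∨ F)) ∧ ¬(((T ∨ F) ∨ x0) ∨ ¬x0)
  →6  (x0 ∧ (¬T ∧ ¬F)) ∧ ¬(((T ∨ F) ∨ x0) ∨ ¬x0)
  →7  (x0 ∧ (F ∧ ¬F)) ∧ ¬(((T ∨ F) ∨ x0) ∨ ¬x0)
  →8  (x0 ∧ F) ∧ ¬(((T ∨ F) ∨ x0) ∨ ¬x0)
  →9  F ∧ ¬(((T ∨ F) ∨ x0) ∨ ¬x0)
  →10  F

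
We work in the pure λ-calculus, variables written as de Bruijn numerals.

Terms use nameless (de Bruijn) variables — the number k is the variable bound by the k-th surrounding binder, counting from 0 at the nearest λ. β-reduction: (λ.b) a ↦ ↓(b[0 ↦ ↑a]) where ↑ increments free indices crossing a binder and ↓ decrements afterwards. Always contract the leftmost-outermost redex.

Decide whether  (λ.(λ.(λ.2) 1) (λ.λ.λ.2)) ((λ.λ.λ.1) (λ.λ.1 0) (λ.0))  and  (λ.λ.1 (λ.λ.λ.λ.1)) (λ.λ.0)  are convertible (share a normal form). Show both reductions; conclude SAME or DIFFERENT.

Term A:
  start: (λ.(λ.(λ.2) 1) (λ.λ.λ.2)) ((λ.λ.λ.1) (λ.λ.1 0) (λ.0))
  →1  (λ.(λ.(λ.λ.λ.1) (λ.λ.1 0) (λ.0)) ((λ.λ.λ.1) (λ.λ.1 0) (λ.0))) (λ.λ.λ.2)
  →2  (λ.(λ.λ.λ.1) (λ.λ.1 0) (λ.0)) ((λ.λ.λ.1) (λ.λ.1 0) (λ.0))
  →3  (λ.λ.λ.1) (λ.λ.1 0) (λ.0)
  →4  (λ.λ.1) (λ.0)
  →5  λ.λ.0

Term B:
  start: (λ.λ.1 (λ.λ.λ.λ.1)) (λ.λ.0)
  →1  λ.(λ.λ.0) (λ.λ.λ.λ.1)
  →2  λ.λ.0

Answer: SAME — A ⇓ λ.λ.0, B ⇓ λ.λ.0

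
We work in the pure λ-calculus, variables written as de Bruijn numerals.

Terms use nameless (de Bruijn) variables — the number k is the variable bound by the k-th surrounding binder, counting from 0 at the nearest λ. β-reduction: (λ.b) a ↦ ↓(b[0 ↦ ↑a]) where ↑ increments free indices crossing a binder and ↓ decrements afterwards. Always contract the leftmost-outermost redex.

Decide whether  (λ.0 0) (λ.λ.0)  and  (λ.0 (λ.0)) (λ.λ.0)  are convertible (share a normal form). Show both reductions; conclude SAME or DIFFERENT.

Term A:
  start: (λ.0 0) (λ.λ.0)
  →1  (λ.λ.0) (λ.λ.0)
  →2  λ.0

Term B:
  start: (λ.0 (λ.0)) (λ.λ.0)
  →1  (λ.λ.0) (λ.0)
  →2  λ.0

Answer: SAME — A ⇓ λ.0, B ⇓ λ.0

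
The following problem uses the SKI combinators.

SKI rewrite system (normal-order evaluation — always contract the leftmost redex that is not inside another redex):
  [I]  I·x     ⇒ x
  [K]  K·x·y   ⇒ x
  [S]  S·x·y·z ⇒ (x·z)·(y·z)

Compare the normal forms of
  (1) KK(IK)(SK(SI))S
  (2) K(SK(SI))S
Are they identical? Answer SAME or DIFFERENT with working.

Term A:
  start: KK(IK)(SK(SI))S
  [1] K(SK(SI))S
  [2] SK(SI)

Term B:
  start: K(SK(SI))S
  [1] SK(SI)

Answer: SAME — A ⇓ SK(SI), B ⇓ SK(SI)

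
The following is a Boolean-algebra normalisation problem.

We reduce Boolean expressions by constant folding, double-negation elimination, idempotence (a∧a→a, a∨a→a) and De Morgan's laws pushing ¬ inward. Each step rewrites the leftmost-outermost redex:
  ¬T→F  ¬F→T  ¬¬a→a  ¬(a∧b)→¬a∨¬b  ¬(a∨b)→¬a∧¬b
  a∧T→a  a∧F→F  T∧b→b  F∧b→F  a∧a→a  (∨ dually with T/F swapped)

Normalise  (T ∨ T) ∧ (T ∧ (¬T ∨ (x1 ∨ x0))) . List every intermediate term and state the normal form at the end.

Answer: normal form = x1 ∨ x0  (in 5 steps)

Reduction:
  start: (T ∨ T) ∧ (T ∧ (¬T ∨ (x1 ∨ x0)))
  →1  T ∧ (T ∧ (¬T ∨ (x1 ∨ x0)))
  →2  T ∧ (¬T ∨ (x1 ∨ x0))
  →3  ¬T ∨ (x1 ∨ x0)
  →4  F ∨ (x1 ∨ x0)
  →5  x1 ∨ x0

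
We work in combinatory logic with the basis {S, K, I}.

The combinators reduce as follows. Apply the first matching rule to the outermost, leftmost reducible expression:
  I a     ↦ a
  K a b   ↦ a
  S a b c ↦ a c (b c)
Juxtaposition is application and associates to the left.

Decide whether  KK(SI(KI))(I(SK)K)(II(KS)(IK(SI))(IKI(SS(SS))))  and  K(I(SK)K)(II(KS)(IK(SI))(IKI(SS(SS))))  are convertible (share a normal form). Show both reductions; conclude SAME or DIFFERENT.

Answer: SAME — A ⇓ SKK, B ⇓ SKK

Derivation:
Term A:
  start: KK(SI(KI))(I(SK)K)(II(KS)(IK(SI))(IKI(SS(SS))))
  [1] K(I(SK)K)(II(KS)(IK(SI))(IKI(SS(SS))))
  [2] I(SK)K
  [3] SKK

Term B:
  start: K(I(SK)K)(II(KS)(IK(SI))(IKI(SS(SS))))
  [1] I(SK)K
  [2] SKK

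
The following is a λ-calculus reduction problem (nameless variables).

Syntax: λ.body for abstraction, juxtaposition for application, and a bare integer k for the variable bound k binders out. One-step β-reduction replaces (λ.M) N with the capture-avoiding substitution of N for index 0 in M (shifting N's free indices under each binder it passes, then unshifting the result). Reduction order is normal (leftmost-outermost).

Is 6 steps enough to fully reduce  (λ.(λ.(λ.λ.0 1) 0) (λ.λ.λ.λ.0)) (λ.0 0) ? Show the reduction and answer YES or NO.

Answer: YES — reaches normal form λ.0 (λ.λ.λ.λ.0) in 3 ≤ 6 steps

Working:
  start: (λ.(λ.(λ.λ.0 1) 0) (λ.λ.λ.λ.0)) (λ.0 0)
  →1  (λ.(λ.λ.0 1) 0) (λ.λ.λ.λ.0)
  →2  (λ.λ.0 1) (λ.λ.λ.λ.0)
  →3  λ.0 (λ.λ.λ.λ.0)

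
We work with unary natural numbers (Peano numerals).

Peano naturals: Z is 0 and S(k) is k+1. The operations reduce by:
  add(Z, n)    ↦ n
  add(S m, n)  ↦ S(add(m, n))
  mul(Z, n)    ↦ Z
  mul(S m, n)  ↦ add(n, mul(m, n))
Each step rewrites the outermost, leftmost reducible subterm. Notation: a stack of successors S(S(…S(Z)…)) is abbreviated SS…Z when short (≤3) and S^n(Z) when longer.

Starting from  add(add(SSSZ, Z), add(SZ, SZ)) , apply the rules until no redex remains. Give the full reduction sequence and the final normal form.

Answer: normal form = S^5(Z)  (in 10 steps)

Reduction:
  start: add(add(SSSZ, Z), add(SZ, SZ))
  [1] add(S(add(SSZ, Z)), add(SZ, SZ))
  [2] S(add(add(SSZ, Z), add(SZ, SZ)))
  [3] S(add(S(add(SZ, Z)), add(SZ, SZ)))
  [4] S(S(add(add(SZ, Z), add(SZ, SZ))))
  [5] S(S(add(S(add(Z, Z)), add(SZ, SZ))))
  [6] S(S(S(add(add(Z, Z), add(SZ, SZ)))))
  [7] S(S(S(add(Z, add(SZ, SZ)))))
  [8] S(S(S(add(SZ, SZ))))
  [9] S(S(S(S(add(Z, SZ)))))
  [10] S^5(Z)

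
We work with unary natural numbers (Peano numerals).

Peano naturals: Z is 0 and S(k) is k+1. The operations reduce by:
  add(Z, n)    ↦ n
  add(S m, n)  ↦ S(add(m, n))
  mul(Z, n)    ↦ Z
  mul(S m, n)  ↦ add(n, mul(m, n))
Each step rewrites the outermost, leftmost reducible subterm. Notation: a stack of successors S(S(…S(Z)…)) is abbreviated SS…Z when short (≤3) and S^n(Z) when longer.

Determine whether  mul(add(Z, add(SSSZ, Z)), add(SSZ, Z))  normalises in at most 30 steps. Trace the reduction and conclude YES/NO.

  start: mul(add(Z, add(SSSZ, Z)), add(SSZ, Z))
  [1] mul(add(SSSZ, Z), add(SSZ, Z))
  [2] mul(S(add(SSZ, Z)), add(SSZ, Z))
  [3] add(add(SSZ, Z), mul(add(SSZ, Z), add(SSZ, Z)))
  [4] add(S(add(SZ, Z)), mul(add(SSZ, Z), add(SSZ, Z)))
  [5] S(add(add(SZ, Z), mul(add(SSZ, Z), add(SSZ, Z))))
  [6] S(add(S(add(Z, Z)), mul(add(SSZ, Z), add(SSZ, Z))))
  [7] S(S(add(add(Z, Z), mul(add(SSZ, Z), add(SSZ, Z)))))
  [8] S(S(add(Z, mul(add(SSZ, Z), add(SSZ, Z)))))
  [9] S(S(mul(add(SSZ, Z), add(SSZ, Z))))
  [10] S(S(mul(S(add(SZ, Z)), add(SSZ, Z))))
  [11] S(S(add(add(SSZ, Z), mul(add(SZ, Z), add(SSZ, Z)))))
  [12] S(S(add(S(add(SZ, Z)), mul(add(SZ, Z), add(SSZ, Z)))))
  [13] S(S(S(add(add(SZ, Z), mul(add(SZ, Z), add(SSZ, Z))))))
  [14] S(S(S(add(S(add(Z, Z)), mul(add(SZ, Z), add(SSZ, Z))))))
  [15] S(S(S(S(add(add(Z, Z), mul(add(SZ, Z), add(SSZ, Z)))))))
  [16] S(S(S(S(add(Z, mul(add(SZ, Z), add(SSZ, Z)))))))
  [17] S(S(S(S(mul(add(SZ, Z), add(SSZ, Z))))))
  [18] S(S(S(S(mul(S(add(Z, Z)), add(SSZ, Z))))))
  [19] S(S(S(S(add(add(SSZ, Z), mul(add(Z, Z), add(SSZ, Z)))))))
  [20] S(S(S(S(add(S(add(SZ, Z)), mul(add(Z, Z), add(SSZ, Z)))))))
  [21] S(S(S(S(S(add(add(SZ, Z), mul(add(Z, Z), add(SSZ, Z))))))))
  [22] S(S(S(S(S(add(S(add(Z, Z)), mul(add(Z, Z), add(SSZ, Z))))))))
  [23] S(S(S(S(S(S(add(add(Z, Z), mul(add(Z, Z), add(SSZ, Z)))))))))
  [24] S(S(S(S(S(S(add(Z, mul(add(Z, Z), add(SSZ, Z)))))))))
  [25] S(S(S(S(S(S(mul(add(Z, Z), add(SSZ, Z))))))))
  [26] S(S(S(S(S(S(mul(Z, add(SSZ, Z))))))))
  [27] S^6(Z)

Answer: YES — reaches normal form S^6(Z) in 27 ≤ 30 steps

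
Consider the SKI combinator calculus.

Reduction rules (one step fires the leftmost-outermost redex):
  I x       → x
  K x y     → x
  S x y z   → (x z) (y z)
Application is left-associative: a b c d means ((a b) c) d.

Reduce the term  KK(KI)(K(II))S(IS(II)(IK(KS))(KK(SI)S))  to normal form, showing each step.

Answer: normal form = I  (in 4 steps)

Derivation:
  start: KK(KI)(K(II))S(IS(II)(IK(KS))(KK(SI)S))
  step 1: K(K(II))S(IS(II)(IK(KS))(KK(SI)S))
  step 2: K(II)(IS(II)(IK(KS))(KK(SI)S))
  step 3: II
  step 4: I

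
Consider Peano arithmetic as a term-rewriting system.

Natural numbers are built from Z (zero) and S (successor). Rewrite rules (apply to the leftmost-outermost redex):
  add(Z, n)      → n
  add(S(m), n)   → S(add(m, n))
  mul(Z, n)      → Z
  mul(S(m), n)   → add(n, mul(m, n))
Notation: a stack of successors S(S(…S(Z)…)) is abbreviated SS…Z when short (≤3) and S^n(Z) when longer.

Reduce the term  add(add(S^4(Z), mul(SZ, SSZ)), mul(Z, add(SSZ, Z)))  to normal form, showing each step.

Answer: normal form = S^6(Z)  (in 18 steps)

Working:
  start: add(add(S^4(Z), mul(SZ, SSZ)), mul(Z, add(SSZ, Z)))
  [1] add(S(add(SSSZ, mul(SZ, SSZ))), mul(Z, add(SSZ, Z)))
  [2] S(add(add(SSSZ, mul(SZ, SSZ)), mul(Z, add(SSZ, Z))))
  [3] S(add(S(add(SSZ, mul(SZ, SSZ))), mul(Z, add(SSZ, Z))))
  [4] S(S(add(add(SSZ, mul(SZ, SSZ)), mul(Z, add(SSZ, Z)))))
  [5] S(S(add(S(add(SZ, mul(SZ, SSZ))), mul(Z, add(SSZ, Z)))))
  [6] S(S(S(add(add(SZ, mul(SZ, SSZ)), mul(Z, add(SSZ, Z))))))
  [7] S(S(S(add(S(add(Z, mul(SZ, SSZ))), mul(Z, add(SSZ, Z))))))
  [8] S(S(S(S(add(add(Z, mul(SZ, SSZ)), mul(Z, add(SSZ, Z)))))))
  [9] S(S(S(S(add(mul(SZ, SSZ), mul(Z, add(SSZ, Z)))))))
  [10] S(S(S(S(add(add(SSZ, mul(Z, SSZ)), mul(Z, add(SSZ, Z)))))))
  [11] S(S(S(S(add(S(add(SZ, mul(Z, SSZ))), mul(Z, add(SSZ, Z)))))))
  [12] S(S(S(S(S(add(add(SZ, mul(Z, SSZ)), mul(Z, add(SSZ, Z))))))))
  [13] S(S(S(S(S(add(S(add(Z, mul(Z, SSZ))), mul(Z, add(SSZ, Z))))))))
  [14] S(S(S(S(S(S(add(add(Z, mul(Z, SSZ)), mul(Z, add(SSZ, Z)))))))))
  [15] S(S(S(S(S(S(add(mul(Z, SSZ), mul(Z, add(SSZ, Z)))))))))
  [16] S(S(S(S(S(S(add(Z, mul(Z, add(SSZ, Z)))))))))
  [17] S(S(S(S(S(S(mul(Z, add(SSZ, Z))))))))
  [18] S^6(Z)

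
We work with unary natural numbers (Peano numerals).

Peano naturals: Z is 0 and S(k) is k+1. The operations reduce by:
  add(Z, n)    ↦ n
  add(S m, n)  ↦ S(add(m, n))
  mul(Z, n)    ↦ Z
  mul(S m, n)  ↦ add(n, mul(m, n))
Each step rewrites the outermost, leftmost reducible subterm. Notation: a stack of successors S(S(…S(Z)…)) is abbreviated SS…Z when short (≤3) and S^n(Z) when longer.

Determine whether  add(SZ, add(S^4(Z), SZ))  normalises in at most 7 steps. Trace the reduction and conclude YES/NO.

  start: add(SZ, add(S^4(Z), SZ))
  [1] S(add(Z, add(S^4(Z), SZ)))
  [2] S(add(S^4(Z), SZ))
  [3] S(S(add(SSSZ, SZ)))
  [4] S(S(S(add(SSZ, SZ))))
  [5] S(S(S(S(add(SZ, SZ)))))
  [6] S(S(S(S(S(add(Z, SZ))))))
  [7] S^6(Z)

Answer: YES — reaches normal form S^6(Z) in 7 ≤ 7 steps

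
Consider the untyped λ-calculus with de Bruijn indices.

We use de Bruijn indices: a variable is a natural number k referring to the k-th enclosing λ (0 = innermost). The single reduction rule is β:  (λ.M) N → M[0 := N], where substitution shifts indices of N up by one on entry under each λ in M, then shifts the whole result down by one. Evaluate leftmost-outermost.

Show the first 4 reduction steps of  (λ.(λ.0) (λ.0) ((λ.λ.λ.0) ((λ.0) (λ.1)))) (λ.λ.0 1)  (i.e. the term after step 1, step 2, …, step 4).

  start: (λ.(λ.0) (λ.0) ((λ.λ.λ.0) ((λ.0) (λ.1)))) (λ.λ.0 1)
  →1  (λ.0) (λ.0) ((λ.λ.λ.0) ((λ.0) (λ.λ.λ.0 1)))
  →2  (λ.0) ((λ.λ.λ.0) ((λ.0) (λ.λ.λ.0 1)))
  →3  (λ.λ.λ.0) ((λ.0) (λ.λ.λ.0 1))
  →4  λ.λ.0

Answer: after 4 steps: λ.λ.0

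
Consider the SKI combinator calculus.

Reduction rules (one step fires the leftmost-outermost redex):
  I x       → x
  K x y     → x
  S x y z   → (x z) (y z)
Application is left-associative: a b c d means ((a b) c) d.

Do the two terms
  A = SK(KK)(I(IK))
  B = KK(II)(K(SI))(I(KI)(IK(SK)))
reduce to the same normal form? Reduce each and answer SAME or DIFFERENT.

Answer: DIFFERENT — A ⇓ K, B ⇓ K(SI)

Reduction:
Term A:
  start: SK(KK)(I(IK))
  [1] K(I(IK))(KK(I(IK)))
  [2] I(IK)
  [3] IK
  [4] K

Term B:
  start: KK(II)(K(SI))(I(KI)(IK(SK)))
  [1] K(K(SI))(I(KI)(IK(SK)))
  [2] K(SI)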